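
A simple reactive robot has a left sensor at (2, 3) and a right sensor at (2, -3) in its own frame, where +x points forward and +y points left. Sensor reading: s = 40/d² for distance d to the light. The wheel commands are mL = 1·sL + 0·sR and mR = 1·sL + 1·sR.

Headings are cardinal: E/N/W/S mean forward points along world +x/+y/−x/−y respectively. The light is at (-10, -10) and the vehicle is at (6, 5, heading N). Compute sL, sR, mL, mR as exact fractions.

20/229 4/65 20/229 2216/14885

left sensor world pos  = (3, 7); dL² = 458
right sensor world pos = (9, 7); dR² = 650
sL = 40/458 = 20/229
sR = 40/650 = 4/65
mL = 1·sL + 0·sR = 20/229
mR = 1·sL + 1·sR = 2216/14885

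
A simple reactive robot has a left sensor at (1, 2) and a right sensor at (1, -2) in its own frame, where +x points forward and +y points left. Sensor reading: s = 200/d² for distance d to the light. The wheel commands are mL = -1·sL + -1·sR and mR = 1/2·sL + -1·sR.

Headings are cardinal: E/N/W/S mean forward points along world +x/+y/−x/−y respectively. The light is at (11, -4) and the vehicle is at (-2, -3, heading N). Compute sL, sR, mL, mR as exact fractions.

200/229 8/5 -2832/1145 -1332/1145

left sensor world pos  = (-4, -2); dL² = 229
right sensor world pos = (0, -2); dR² = 125
sL = 200/229 = 200/229
sR = 200/125 = 8/5
mL = -1·sL + -1·sR = -2832/1145
mR = 1/2·sL + -1·sR = -1332/1145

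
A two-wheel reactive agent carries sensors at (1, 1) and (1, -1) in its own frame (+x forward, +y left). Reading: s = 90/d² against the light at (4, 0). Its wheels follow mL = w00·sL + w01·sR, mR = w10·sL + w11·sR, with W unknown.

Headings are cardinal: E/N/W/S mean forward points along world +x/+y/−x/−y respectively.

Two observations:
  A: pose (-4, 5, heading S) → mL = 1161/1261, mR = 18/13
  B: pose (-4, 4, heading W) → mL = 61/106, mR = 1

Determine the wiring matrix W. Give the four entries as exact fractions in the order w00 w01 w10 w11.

1 -1/2 1 0

obs A: pose=(-4,5,S) → sL=18/13, sR=90/97, mL=1161/1261, mR=18/13
obs B: pose=(-4,4,W) → sL=1, sR=45/53, mL=61/106, mR=1
sensor matrix S = [[18/13, 90/97], [1, 45/53]]; det S = 16560/66833
solve [mL_A; mL_B] = S·[w00; w01] and [mR_A; mR_B] = S·[w10; w11]:
  w00 = 1, w01 = -1/2, w10 = 1, w11 = 0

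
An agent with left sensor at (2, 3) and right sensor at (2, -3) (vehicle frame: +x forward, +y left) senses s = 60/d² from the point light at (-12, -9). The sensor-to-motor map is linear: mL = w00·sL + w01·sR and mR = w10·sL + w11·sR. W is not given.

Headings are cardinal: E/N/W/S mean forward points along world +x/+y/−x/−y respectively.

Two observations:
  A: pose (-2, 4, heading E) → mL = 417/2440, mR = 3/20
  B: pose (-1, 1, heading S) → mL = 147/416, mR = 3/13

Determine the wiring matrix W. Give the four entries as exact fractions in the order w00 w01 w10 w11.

-1/2 1 1 0

obs A: pose=(-2,4,E) → sL=3/20, sR=15/61, mL=417/2440, mR=3/20
obs B: pose=(-1,1,S) → sL=3/13, sR=15/32, mL=147/416, mR=3/13
sensor matrix S = [[3/20, 15/61], [3/13, 15/32]]; det S = 1377/101504
solve [mL_A; mL_B] = S·[w00; w01] and [mR_A; mR_B] = S·[w10; w11]:
  w00 = -1/2, w01 = 1, w10 = 1, w11 = 0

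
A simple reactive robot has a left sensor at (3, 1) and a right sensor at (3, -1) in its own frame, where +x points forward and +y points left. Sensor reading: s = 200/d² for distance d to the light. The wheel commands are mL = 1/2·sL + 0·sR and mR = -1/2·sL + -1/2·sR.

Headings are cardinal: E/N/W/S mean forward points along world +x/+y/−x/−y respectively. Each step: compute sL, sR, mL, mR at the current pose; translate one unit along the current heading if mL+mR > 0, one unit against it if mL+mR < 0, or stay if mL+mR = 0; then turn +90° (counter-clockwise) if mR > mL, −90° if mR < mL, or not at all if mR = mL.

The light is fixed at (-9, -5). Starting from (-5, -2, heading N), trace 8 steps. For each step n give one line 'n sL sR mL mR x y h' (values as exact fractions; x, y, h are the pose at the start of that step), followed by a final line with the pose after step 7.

0 40/9 200/61 20/9 -2120/549 -5 -2 N
1 100/29 4 50/29 -108/29 -5 -3 E
2 200/17 40 100/17 -440/17 -6 -3 S
3 50 25/2 25 -125/4 -6 -2 W
4 40/9 200/61 20/9 -2120/549 -5 -2 N
5 100/29 4 50/29 -108/29 -5 -3 E
6 200/17 40 100/17 -440/17 -6 -3 S
7 50 25/2 25 -125/4 -6 -2 W
final -5 -2 N

n=0: pose=(-5,-2,N); sL=40/9, sR=200/61; mL=20/9, mR=-2120/549; mL+mR=-100/61 → advance -1; mR−mL=-3340/549 → turn -1·90°
n=1: pose=(-5,-3,E); sL=100/29, sR=4; mL=50/29, mR=-108/29; mL+mR=-2 → advance -1; mR−mL=-158/29 → turn -1·90°
n=2: pose=(-6,-3,S); sL=200/17, sR=40; mL=100/17, mR=-440/17; mL+mR=-20 → advance -1; mR−mL=-540/17 → turn -1·90°
n=3: pose=(-6,-2,W); sL=50, sR=25/2; mL=25, mR=-125/4; mL+mR=-25/4 → advance -1; mR−mL=-225/4 → turn -1·90°
n=4: pose=(-5,-2,N); sL=40/9, sR=200/61; mL=20/9, mR=-2120/549; mL+mR=-100/61 → advance -1; mR−mL=-3340/549 → turn -1·90°
n=5: pose=(-5,-3,E); sL=100/29, sR=4; mL=50/29, mR=-108/29; mL+mR=-2 → advance -1; mR−mL=-158/29 → turn -1·90°
n=6: pose=(-6,-3,S); sL=200/17, sR=40; mL=100/17, mR=-440/17; mL+mR=-20 → advance -1; mR−mL=-540/17 → turn -1·90°
n=7: pose=(-6,-2,W); sL=50, sR=25/2; mL=25, mR=-125/4; mL+mR=-25/4 → advance -1; mR−mL=-225/4 → turn -1·90°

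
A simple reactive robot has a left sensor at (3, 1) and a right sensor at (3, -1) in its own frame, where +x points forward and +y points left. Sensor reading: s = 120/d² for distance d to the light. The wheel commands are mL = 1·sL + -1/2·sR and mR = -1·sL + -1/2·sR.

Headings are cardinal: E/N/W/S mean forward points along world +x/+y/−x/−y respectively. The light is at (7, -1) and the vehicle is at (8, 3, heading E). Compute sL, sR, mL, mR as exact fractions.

left sensor world pos  = (11, 4); dL² = 41
right sensor world pos = (11, 2); dR² = 25
sL = 120/41 = 120/41
sR = 120/25 = 24/5
mL = 1·sL + -1/2·sR = 108/205
mR = -1·sL + -1/2·sR = -1092/205

120/41 24/5 108/205 -1092/205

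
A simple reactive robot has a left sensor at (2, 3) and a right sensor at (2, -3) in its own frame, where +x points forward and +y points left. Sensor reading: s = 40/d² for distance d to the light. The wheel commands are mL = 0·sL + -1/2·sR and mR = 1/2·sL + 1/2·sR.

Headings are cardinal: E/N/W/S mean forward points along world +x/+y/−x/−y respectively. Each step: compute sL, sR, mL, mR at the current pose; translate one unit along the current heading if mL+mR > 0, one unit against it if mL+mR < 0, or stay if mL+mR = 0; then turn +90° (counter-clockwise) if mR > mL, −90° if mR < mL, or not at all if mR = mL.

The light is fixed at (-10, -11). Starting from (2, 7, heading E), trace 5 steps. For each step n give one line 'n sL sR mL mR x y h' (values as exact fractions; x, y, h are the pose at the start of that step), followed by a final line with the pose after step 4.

0 40/637 40/421 -20/421 21160/268177 2 7 E
1 2/25 5/82 -5/164 289/4100 3 7 N
2 40/377 8/121 -4/121 3928/45617 3 8 W
3 20/257 4/37 -2/37 884/9509 2 8 S
4 40/637 40/421 -20/421 21160/268177 2 7 E
final 3 7 N

n=0: pose=(2,7,E); sL=40/637, sR=40/421; mL=-20/421, mR=21160/268177; mL+mR=20/637 → advance +1; mR−mL=33900/268177 → turn +1·90°
n=1: pose=(3,7,N); sL=2/25, sR=5/82; mL=-5/164, mR=289/4100; mL+mR=1/25 → advance +1; mR−mL=207/2050 → turn +1·90°
n=2: pose=(3,8,W); sL=40/377, sR=8/121; mL=-4/121, mR=3928/45617; mL+mR=20/377 → advance +1; mR−mL=5436/45617 → turn +1·90°
n=3: pose=(2,8,S); sL=20/257, sR=4/37; mL=-2/37, mR=884/9509; mL+mR=10/257 → advance +1; mR−mL=1398/9509 → turn +1·90°
n=4: pose=(2,7,E); sL=40/637, sR=40/421; mL=-20/421, mR=21160/268177; mL+mR=20/637 → advance +1; mR−mL=33900/268177 → turn +1·90°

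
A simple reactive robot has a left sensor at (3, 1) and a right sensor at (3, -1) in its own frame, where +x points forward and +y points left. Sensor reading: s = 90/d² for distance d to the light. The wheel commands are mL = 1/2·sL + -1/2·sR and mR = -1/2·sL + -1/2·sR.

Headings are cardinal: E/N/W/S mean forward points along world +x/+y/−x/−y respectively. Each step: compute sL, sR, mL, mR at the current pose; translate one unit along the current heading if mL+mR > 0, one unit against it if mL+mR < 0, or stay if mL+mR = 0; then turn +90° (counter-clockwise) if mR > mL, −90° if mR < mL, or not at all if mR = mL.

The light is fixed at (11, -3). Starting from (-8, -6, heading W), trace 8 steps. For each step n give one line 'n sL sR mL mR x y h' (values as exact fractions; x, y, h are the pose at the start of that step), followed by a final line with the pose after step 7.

n=0: pose=(-8,-6,W); sL=9/50, sR=45/244; mL=-27/12200, mR=-2223/12200; mL+mR=-45/244 → advance -1; mR−mL=-9/50 → turn -1·90°
n=1: pose=(-7,-6,N); sL=90/361, sR=90/289; mL=-3240/104329, mR=-29250/104329; mL+mR=-90/289 → advance -1; mR−mL=-90/361 → turn -1·90°
n=2: pose=(-7,-7,E); sL=5/13, sR=9/25; mL=4/325, mR=-121/325; mL+mR=-9/25 → advance -1; mR−mL=-5/13 → turn -1·90°
n=3: pose=(-8,-7,S); sL=90/373, sR=90/449; mL=3420/167477, mR=-36990/167477; mL+mR=-90/449 → advance -1; mR−mL=-90/373 → turn -1·90°
n=4: pose=(-8,-6,W); sL=9/50, sR=45/244; mL=-27/12200, mR=-2223/12200; mL+mR=-45/244 → advance -1; mR−mL=-9/50 → turn -1·90°
n=5: pose=(-7,-6,N); sL=90/361, sR=90/289; mL=-3240/104329, mR=-29250/104329; mL+mR=-90/289 → advance -1; mR−mL=-90/361 → turn -1·90°
n=6: pose=(-7,-7,E); sL=5/13, sR=9/25; mL=4/325, mR=-121/325; mL+mR=-9/25 → advance -1; mR−mL=-5/13 → turn -1·90°
n=7: pose=(-8,-7,S); sL=90/373, sR=90/449; mL=3420/167477, mR=-36990/167477; mL+mR=-90/449 → advance -1; mR−mL=-90/373 → turn -1·90°

0 9/50 45/244 -27/12200 -2223/12200 -8 -6 W
1 90/361 90/289 -3240/104329 -29250/104329 -7 -6 N
2 5/13 9/25 4/325 -121/325 -7 -7 E
3 90/373 90/449 3420/167477 -36990/167477 -8 -7 S
4 9/50 45/244 -27/12200 -2223/12200 -8 -6 W
5 90/361 90/289 -3240/104329 -29250/104329 -7 -6 N
6 5/13 9/25 4/325 -121/325 -7 -7 E
7 90/373 90/449 3420/167477 -36990/167477 -8 -7 S
final -8 -6 W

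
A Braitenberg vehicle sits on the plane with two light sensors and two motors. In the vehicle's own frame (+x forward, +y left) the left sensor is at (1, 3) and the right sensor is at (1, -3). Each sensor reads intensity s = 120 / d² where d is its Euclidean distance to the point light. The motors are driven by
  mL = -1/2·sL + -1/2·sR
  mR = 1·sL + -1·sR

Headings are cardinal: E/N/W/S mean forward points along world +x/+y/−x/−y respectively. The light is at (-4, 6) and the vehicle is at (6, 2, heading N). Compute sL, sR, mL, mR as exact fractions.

left sensor world pos  = (3, 3); dL² = 58
right sensor world pos = (9, 3); dR² = 178
sL = 120/58 = 60/29
sR = 120/178 = 60/89
mL = -1/2·sL + -1/2·sR = -3540/2581
mR = 1·sL + -1·sR = 3600/2581

60/29 60/89 -3540/2581 3600/2581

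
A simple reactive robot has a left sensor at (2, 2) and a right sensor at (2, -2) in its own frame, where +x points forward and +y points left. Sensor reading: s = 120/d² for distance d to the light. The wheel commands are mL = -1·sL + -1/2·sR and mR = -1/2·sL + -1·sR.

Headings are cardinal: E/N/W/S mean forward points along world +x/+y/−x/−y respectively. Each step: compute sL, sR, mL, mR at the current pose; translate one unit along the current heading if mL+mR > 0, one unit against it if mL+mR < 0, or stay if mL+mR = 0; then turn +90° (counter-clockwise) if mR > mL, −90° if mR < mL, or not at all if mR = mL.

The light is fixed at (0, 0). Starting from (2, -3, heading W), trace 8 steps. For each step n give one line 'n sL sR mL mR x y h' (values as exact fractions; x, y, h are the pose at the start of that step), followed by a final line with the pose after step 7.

n=0: pose=(2,-3,W); sL=24/5, sR=120; mL=-324/5, mR=-612/5; mL+mR=-936/5 → advance -1; mR−mL=-288/5 → turn -1·90°
n=1: pose=(3,-3,N); sL=60, sR=60/13; mL=-810/13, mR=-450/13; mL+mR=-1260/13 → advance -1; mR−mL=360/13 → turn +1·90°
n=2: pose=(3,-4,W); sL=120/37, sR=24; mL=-564/37, mR=-948/37; mL+mR=-1512/37 → advance -1; mR−mL=-384/37 → turn -1·90°
n=3: pose=(4,-4,N); sL=15, sR=3; mL=-33/2, mR=-21/2; mL+mR=-27 → advance -1; mR−mL=6 → turn +1·90°
n=4: pose=(4,-5,W); sL=120/53, sR=120/13; mL=-4740/689, mR=-7140/689; mL+mR=-11880/689 → advance -1; mR−mL=-2400/689 → turn -1·90°
n=5: pose=(5,-5,N); sL=20/3, sR=60/29; mL=-670/87, mR=-470/87; mL+mR=-380/29 → advance -1; mR−mL=200/87 → turn +1·90°
n=6: pose=(5,-6,W); sL=120/73, sR=24/5; mL=-1476/365, mR=-2052/365; mL+mR=-3528/365 → advance -1; mR−mL=-576/365 → turn -1·90°
n=7: pose=(6,-6,N); sL=15/4, sR=3/2; mL=-9/2, mR=-27/8; mL+mR=-63/8 → advance -1; mR−mL=9/8 → turn +1·90°

0 24/5 120 -324/5 -612/5 2 -3 W
1 60 60/13 -810/13 -450/13 3 -3 N
2 120/37 24 -564/37 -948/37 3 -4 W
3 15 3 -33/2 -21/2 4 -4 N
4 120/53 120/13 -4740/689 -7140/689 4 -5 W
5 20/3 60/29 -670/87 -470/87 5 -5 N
6 120/73 24/5 -1476/365 -2052/365 5 -6 W
7 15/4 3/2 -9/2 -27/8 6 -6 N
final 6 -7 W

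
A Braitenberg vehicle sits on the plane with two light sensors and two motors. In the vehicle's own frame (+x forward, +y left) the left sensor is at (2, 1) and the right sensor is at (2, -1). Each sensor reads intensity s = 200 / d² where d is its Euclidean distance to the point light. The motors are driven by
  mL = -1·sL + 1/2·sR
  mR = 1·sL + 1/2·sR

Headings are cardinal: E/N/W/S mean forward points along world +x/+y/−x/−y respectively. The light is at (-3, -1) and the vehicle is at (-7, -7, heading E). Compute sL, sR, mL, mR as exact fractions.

left sensor world pos  = (-5, -6); dL² = 29
right sensor world pos = (-5, -8); dR² = 53
sL = 200/29 = 200/29
sR = 200/53 = 200/53
mL = -1·sL + 1/2·sR = -7700/1537
mR = 1·sL + 1/2·sR = 13500/1537

200/29 200/53 -7700/1537 13500/1537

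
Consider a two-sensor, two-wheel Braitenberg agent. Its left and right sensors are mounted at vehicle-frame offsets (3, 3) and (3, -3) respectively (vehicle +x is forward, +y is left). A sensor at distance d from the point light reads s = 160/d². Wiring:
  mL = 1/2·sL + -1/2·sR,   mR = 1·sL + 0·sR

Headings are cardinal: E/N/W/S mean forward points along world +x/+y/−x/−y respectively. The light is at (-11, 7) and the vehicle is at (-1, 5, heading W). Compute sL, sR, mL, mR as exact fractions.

left sensor world pos  = (-4, 2); dL² = 74
right sensor world pos = (-4, 8); dR² = 50
sL = 160/74 = 80/37
sR = 160/50 = 16/5
mL = 1/2·sL + -1/2·sR = -96/185
mR = 1·sL + 0·sR = 80/37

80/37 16/5 -96/185 80/37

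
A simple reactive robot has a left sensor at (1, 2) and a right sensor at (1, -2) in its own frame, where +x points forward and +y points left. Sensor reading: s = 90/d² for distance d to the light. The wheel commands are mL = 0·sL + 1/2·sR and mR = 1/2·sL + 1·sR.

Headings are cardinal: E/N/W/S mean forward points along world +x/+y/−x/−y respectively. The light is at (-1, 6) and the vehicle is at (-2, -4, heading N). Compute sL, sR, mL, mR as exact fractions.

left sensor world pos  = (-4, -3); dL² = 90
right sensor world pos = (0, -3); dR² = 82
sL = 90/90 = 1
sR = 90/82 = 45/41
mL = 0·sL + 1/2·sR = 45/82
mR = 1/2·sL + 1·sR = 131/82

1 45/41 45/82 131/82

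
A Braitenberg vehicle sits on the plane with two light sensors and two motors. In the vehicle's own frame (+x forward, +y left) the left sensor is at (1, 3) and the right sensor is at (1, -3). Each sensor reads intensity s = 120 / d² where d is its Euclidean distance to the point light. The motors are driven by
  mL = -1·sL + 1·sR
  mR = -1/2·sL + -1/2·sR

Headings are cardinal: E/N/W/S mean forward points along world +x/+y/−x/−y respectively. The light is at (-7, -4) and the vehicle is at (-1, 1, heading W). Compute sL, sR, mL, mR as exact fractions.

left sensor world pos  = (-2, -2); dL² = 29
right sensor world pos = (-2, 4); dR² = 89
sL = 120/29 = 120/29
sR = 120/89 = 120/89
mL = -1·sL + 1·sR = -7200/2581
mR = -1/2·sL + -1/2·sR = -7080/2581

120/29 120/89 -7200/2581 -7080/2581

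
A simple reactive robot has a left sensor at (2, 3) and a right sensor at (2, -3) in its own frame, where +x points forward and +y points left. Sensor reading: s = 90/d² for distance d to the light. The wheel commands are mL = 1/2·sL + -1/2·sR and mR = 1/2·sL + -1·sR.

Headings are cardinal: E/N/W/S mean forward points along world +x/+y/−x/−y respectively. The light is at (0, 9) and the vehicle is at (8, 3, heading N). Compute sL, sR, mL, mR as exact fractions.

90/41 90/137 4320/5617 2475/5617

left sensor world pos  = (5, 5); dL² = 41
right sensor world pos = (11, 5); dR² = 137
sL = 90/41 = 90/41
sR = 90/137 = 90/137
mL = 1/2·sL + -1/2·sR = 4320/5617
mR = 1/2·sL + -1·sR = 2475/5617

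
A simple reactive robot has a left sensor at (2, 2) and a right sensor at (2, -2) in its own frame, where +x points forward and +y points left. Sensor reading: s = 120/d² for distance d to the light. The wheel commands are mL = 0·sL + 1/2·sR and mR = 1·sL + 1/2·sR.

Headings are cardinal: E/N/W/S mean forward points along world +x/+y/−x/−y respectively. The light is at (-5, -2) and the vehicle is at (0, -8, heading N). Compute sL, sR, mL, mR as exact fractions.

left sensor world pos  = (-2, -6); dL² = 25
right sensor world pos = (2, -6); dR² = 65
sL = 120/25 = 24/5
sR = 120/65 = 24/13
mL = 0·sL + 1/2·sR = 12/13
mR = 1·sL + 1/2·sR = 372/65

24/5 24/13 12/13 372/65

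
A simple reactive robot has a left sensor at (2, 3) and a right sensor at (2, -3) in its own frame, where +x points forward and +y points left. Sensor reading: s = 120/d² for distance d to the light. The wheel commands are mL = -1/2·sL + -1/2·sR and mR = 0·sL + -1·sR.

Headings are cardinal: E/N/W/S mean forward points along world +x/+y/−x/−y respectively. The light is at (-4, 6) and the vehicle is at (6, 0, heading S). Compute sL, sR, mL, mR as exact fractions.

left sensor world pos  = (9, -2); dL² = 233
right sensor world pos = (3, -2); dR² = 113
sL = 120/233 = 120/233
sR = 120/113 = 120/113
mL = -1/2·sL + -1/2·sR = -20760/26329
mR = 0·sL + -1·sR = -120/113

120/233 120/113 -20760/26329 -120/113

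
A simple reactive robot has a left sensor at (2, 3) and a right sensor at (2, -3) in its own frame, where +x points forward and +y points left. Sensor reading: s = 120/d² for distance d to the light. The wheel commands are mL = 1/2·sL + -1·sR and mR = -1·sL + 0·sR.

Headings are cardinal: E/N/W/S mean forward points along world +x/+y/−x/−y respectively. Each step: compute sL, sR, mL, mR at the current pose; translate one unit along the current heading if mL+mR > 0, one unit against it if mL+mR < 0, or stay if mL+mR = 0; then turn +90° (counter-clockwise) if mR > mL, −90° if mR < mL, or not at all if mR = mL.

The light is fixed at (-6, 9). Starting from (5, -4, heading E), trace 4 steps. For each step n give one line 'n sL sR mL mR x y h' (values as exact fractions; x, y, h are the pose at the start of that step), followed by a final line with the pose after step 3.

0 120/269 24/85 -1356/22865 -120/269 5 -4 E
1 60/197 60/137 -7710/26989 -60/197 4 -4 S
2 120/289 24/29 -5196/8381 -120/289 4 -3 W
3 15/49 6/13 -393/1274 -15/49 5 -3 S
final 5 -2 E

n=0: pose=(5,-4,E); sL=120/269, sR=24/85; mL=-1356/22865, mR=-120/269; mL+mR=-11556/22865 → advance -1; mR−mL=-8844/22865 → turn -1·90°
n=1: pose=(4,-4,S); sL=60/197, sR=60/137; mL=-7710/26989, mR=-60/197; mL+mR=-15930/26989 → advance -1; mR−mL=-510/26989 → turn -1·90°
n=2: pose=(4,-3,W); sL=120/289, sR=24/29; mL=-5196/8381, mR=-120/289; mL+mR=-8676/8381 → advance -1; mR−mL=1716/8381 → turn +1·90°
n=3: pose=(5,-3,S); sL=15/49, sR=6/13; mL=-393/1274, mR=-15/49; mL+mR=-783/1274 → advance -1; mR−mL=3/1274 → turn +1·90°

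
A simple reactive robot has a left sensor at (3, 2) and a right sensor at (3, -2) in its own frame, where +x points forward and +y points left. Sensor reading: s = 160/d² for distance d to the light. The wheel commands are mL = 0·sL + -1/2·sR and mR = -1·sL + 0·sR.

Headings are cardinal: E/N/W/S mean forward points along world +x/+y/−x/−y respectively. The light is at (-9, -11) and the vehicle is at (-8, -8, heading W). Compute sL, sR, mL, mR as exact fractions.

32 160/29 -80/29 -32

left sensor world pos  = (-11, -10); dL² = 5
right sensor world pos = (-11, -6); dR² = 29
sL = 160/5 = 32
sR = 160/29 = 160/29
mL = 0·sL + -1/2·sR = -80/29
mR = -1·sL + 0·sR = -32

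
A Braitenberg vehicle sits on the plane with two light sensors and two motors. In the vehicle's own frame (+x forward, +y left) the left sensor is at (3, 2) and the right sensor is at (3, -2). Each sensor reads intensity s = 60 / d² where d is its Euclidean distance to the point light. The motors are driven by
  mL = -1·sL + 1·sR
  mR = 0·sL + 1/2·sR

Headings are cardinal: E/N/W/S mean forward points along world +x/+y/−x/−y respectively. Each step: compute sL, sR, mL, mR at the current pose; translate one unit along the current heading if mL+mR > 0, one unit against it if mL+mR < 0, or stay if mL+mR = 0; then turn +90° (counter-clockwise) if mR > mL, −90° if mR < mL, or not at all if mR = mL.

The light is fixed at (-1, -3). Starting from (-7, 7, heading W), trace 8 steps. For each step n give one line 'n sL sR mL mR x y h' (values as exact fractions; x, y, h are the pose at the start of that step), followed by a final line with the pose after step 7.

0 12/29 4/15 -64/435 2/15 -7 7 W
1 30/29 30/49 -600/1421 15/49 -6 7 S
2 60/173 12/17 1056/2941 6/17 -6 8 E
3 15/17 3/5 -24/85 3/10 -5 8 S
4 12/29 12/13 192/377 6/13 -5 7 E
5 6/5 30/37 -72/185 15/37 -4 7 S
6 60/121 60/49 4320/5929 30/49 -4 6 E
7 5/3 15/13 -20/39 15/26 -3 6 S
final -3 5 E

n=0: pose=(-7,7,W); sL=12/29, sR=4/15; mL=-64/435, mR=2/15; mL+mR=-2/145 → advance -1; mR−mL=122/435 → turn +1·90°
n=1: pose=(-6,7,S); sL=30/29, sR=30/49; mL=-600/1421, mR=15/49; mL+mR=-165/1421 → advance -1; mR−mL=1035/1421 → turn +1·90°
n=2: pose=(-6,8,E); sL=60/173, sR=12/17; mL=1056/2941, mR=6/17; mL+mR=2094/2941 → advance +1; mR−mL=-18/2941 → turn -1·90°
n=3: pose=(-5,8,S); sL=15/17, sR=3/5; mL=-24/85, mR=3/10; mL+mR=3/170 → advance +1; mR−mL=99/170 → turn +1·90°
n=4: pose=(-5,7,E); sL=12/29, sR=12/13; mL=192/377, mR=6/13; mL+mR=366/377 → advance +1; mR−mL=-18/377 → turn -1·90°
n=5: pose=(-4,7,S); sL=6/5, sR=30/37; mL=-72/185, mR=15/37; mL+mR=3/185 → advance +1; mR−mL=147/185 → turn +1·90°
n=6: pose=(-4,6,E); sL=60/121, sR=60/49; mL=4320/5929, mR=30/49; mL+mR=7950/5929 → advance +1; mR−mL=-690/5929 → turn -1·90°
n=7: pose=(-3,6,S); sL=5/3, sR=15/13; mL=-20/39, mR=15/26; mL+mR=5/78 → advance +1; mR−mL=85/78 → turn +1·90°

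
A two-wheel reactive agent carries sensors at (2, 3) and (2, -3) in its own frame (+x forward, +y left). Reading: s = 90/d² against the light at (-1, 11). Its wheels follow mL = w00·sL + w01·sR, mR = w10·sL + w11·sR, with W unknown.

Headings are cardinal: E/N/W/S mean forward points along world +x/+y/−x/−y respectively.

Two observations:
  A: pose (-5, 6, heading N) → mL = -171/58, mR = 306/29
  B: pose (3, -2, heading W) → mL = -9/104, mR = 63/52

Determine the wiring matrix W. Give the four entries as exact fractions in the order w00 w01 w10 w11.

obs A: pose=(-5,6,N) → sL=45/29, sR=9, mL=-171/58, mR=306/29
obs B: pose=(3,-2,W) → sL=9/26, sR=45/52, mL=-9/104, mR=63/52
sensor matrix S = [[45/29, 9], [9/26, 45/52]]; det S = -2673/1508
solve [mL_A; mL_B] = S·[w00; w01] and [mR_A; mR_B] = S·[w10; w11]:
  w00 = 1, w01 = -1/2, w10 = 1, w11 = 1

1 -1/2 1 1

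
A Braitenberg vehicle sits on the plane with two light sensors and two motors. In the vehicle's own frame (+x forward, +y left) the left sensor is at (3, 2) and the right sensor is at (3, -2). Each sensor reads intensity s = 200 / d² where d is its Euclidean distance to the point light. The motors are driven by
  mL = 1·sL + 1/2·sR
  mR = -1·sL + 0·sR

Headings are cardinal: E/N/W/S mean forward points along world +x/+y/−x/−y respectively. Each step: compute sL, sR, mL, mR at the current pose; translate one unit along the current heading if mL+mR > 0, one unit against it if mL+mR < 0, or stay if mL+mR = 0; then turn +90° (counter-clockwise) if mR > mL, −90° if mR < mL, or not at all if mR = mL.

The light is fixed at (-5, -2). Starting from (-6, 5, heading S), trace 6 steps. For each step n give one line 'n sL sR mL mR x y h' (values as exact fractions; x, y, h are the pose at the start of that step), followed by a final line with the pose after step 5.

n=0: pose=(-6,5,S); sL=200/17, sR=8; mL=268/17, mR=-200/17; mL+mR=4 → advance +1; mR−mL=-468/17 → turn -1·90°
n=1: pose=(-6,4,W); sL=25/4, sR=5/2; mL=15/2, mR=-25/4; mL+mR=5/4 → advance +1; mR−mL=-55/4 → turn -1·90°
n=2: pose=(-7,4,N); sL=200/97, sR=200/81; mL=25900/7857, mR=-200/97; mL+mR=100/81 → advance +1; mR−mL=-42100/7857 → turn -1·90°
n=3: pose=(-7,5,E); sL=100/41, sR=100/13; mL=3350/533, mR=-100/41; mL+mR=50/13 → advance +1; mR−mL=-4650/533 → turn -1·90°
n=4: pose=(-6,5,S); sL=200/17, sR=8; mL=268/17, mR=-200/17; mL+mR=4 → advance +1; mR−mL=-468/17 → turn -1·90°
n=5: pose=(-6,4,W); sL=25/4, sR=5/2; mL=15/2, mR=-25/4; mL+mR=5/4 → advance +1; mR−mL=-55/4 → turn -1·90°

0 200/17 8 268/17 -200/17 -6 5 S
1 25/4 5/2 15/2 -25/4 -6 4 W
2 200/97 200/81 25900/7857 -200/97 -7 4 N
3 100/41 100/13 3350/533 -100/41 -7 5 E
4 200/17 8 268/17 -200/17 -6 5 S
5 25/4 5/2 15/2 -25/4 -6 4 W
final -7 4 N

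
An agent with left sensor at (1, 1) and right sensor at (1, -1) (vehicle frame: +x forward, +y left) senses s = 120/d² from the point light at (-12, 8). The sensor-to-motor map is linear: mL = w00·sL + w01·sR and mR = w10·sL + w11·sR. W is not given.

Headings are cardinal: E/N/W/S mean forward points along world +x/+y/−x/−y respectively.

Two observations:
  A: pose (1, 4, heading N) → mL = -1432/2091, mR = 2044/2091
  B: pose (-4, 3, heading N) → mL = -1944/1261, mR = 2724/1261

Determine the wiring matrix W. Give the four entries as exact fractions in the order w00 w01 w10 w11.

obs A: pose=(1,4,N) → sL=40/51, sR=24/41, mL=-1432/2091, mR=2044/2091
obs B: pose=(-4,3,N) → sL=24/13, sR=120/97, mL=-1944/1261, mR=2724/1261
sensor matrix S = [[40/51, 24/41], [24/13, 120/97]]; det S = -97024/878917
solve [mL_A; mL_B] = S·[w00; w01] and [mR_A; mR_B] = S·[w10; w11]:
  w00 = -1/2, w01 = -1/2, w10 = 1/2, w11 = 1

-1/2 -1/2 1/2 1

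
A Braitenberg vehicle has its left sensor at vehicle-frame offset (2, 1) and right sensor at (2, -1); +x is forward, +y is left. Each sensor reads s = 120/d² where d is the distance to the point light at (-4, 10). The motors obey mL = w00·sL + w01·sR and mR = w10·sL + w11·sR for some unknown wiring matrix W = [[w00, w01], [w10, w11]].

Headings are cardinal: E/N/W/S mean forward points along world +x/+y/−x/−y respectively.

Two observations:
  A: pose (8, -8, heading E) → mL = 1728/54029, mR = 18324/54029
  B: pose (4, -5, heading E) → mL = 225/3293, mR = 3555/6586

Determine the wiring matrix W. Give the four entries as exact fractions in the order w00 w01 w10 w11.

obs A: pose=(8,-8,E) → sL=24/97, sR=120/557, mL=1728/54029, mR=18324/54029
obs B: pose=(4,-5,E) → sL=15/37, sR=30/89, mL=225/3293, mR=3555/6586
sensor matrix S = [[24/97, 120/557], [15/37, 30/89]]; det S = -700920/177917497
solve [mL_A; mL_B] = S·[w00; w01] and [mR_A; mR_B] = S·[w10; w11]:
  w00 = 1, w01 = -1, w10 = 1/2, w11 = 1

1 -1 1/2 1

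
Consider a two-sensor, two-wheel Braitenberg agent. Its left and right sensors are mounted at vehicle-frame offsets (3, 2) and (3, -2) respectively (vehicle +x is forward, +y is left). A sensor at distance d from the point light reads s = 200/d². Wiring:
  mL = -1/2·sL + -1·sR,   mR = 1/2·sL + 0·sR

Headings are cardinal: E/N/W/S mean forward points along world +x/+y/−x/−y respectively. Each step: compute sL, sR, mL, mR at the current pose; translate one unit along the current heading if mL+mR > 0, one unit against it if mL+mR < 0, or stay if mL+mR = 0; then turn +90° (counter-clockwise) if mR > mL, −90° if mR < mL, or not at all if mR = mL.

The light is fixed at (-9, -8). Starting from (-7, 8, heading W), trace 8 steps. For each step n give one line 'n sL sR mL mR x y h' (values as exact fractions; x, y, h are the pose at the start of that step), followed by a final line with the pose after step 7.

0 200/197 8/13 -2876/2561 100/197 -7 8 W
1 100/97 20/17 -2790/1649 50/97 -6 8 S
2 200/397 200/261 -105500/103617 100/397 -6 9 E
3 1/2 25/52 -19/26 1/4 -7 9 N
4 200/197 8/13 -2876/2561 100/197 -7 8 W
5 100/97 20/17 -2790/1649 50/97 -6 8 S
6 200/397 200/261 -105500/103617 100/397 -6 9 E
7 1/2 25/52 -19/26 1/4 -7 9 N
final -7 8 W

n=0: pose=(-7,8,W); sL=200/197, sR=8/13; mL=-2876/2561, mR=100/197; mL+mR=-8/13 → advance -1; mR−mL=4176/2561 → turn +1·90°
n=1: pose=(-6,8,S); sL=100/97, sR=20/17; mL=-2790/1649, mR=50/97; mL+mR=-20/17 → advance -1; mR−mL=3640/1649 → turn +1·90°
n=2: pose=(-6,9,E); sL=200/397, sR=200/261; mL=-105500/103617, mR=100/397; mL+mR=-200/261 → advance -1; mR−mL=131600/103617 → turn +1·90°
n=3: pose=(-7,9,N); sL=1/2, sR=25/52; mL=-19/26, mR=1/4; mL+mR=-25/52 → advance -1; mR−mL=51/52 → turn +1·90°
n=4: pose=(-7,8,W); sL=200/197, sR=8/13; mL=-2876/2561, mR=100/197; mL+mR=-8/13 → advance -1; mR−mL=4176/2561 → turn +1·90°
n=5: pose=(-6,8,S); sL=100/97, sR=20/17; mL=-2790/1649, mR=50/97; mL+mR=-20/17 → advance -1; mR−mL=3640/1649 → turn +1·90°
n=6: pose=(-6,9,E); sL=200/397, sR=200/261; mL=-105500/103617, mR=100/397; mL+mR=-200/261 → advance -1; mR−mL=131600/103617 → turn +1·90°
n=7: pose=(-7,9,N); sL=1/2, sR=25/52; mL=-19/26, mR=1/4; mL+mR=-25/52 → advance -1; mR−mL=51/52 → turn +1·90°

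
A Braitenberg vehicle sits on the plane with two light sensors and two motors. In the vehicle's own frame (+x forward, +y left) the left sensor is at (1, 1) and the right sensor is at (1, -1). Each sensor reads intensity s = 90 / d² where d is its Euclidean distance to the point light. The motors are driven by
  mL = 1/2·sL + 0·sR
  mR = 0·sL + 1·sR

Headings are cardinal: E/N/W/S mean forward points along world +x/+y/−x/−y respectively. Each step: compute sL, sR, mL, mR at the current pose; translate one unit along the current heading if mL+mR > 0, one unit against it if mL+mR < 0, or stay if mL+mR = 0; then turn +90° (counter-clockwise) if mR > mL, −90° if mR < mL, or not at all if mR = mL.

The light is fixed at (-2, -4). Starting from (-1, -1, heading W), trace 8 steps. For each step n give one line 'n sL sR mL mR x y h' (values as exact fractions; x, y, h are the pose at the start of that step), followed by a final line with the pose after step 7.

n=0: pose=(-1,-1,W); sL=45/2, sR=45/8; mL=45/4, mR=45/8; mL+mR=135/8 → advance +1; mR−mL=-45/8 → turn -1·90°
n=1: pose=(-2,-1,N); sL=90/17, sR=90/17; mL=45/17, mR=90/17; mL+mR=135/17 → advance +1; mR−mL=45/17 → turn +1·90°
n=2: pose=(-2,0,W); sL=9, sR=45/13; mL=9/2, mR=45/13; mL+mR=207/26 → advance +1; mR−mL=-27/26 → turn -1·90°
n=3: pose=(-3,0,N); sL=90/29, sR=18/5; mL=45/29, mR=18/5; mL+mR=747/145 → advance +1; mR−mL=297/145 → turn +1·90°
n=4: pose=(-3,1,W); sL=9/2, sR=9/4; mL=9/4, mR=9/4; mL+mR=9/2 → advance +1; mR−mL=0 → turn +0·90°
n=5: pose=(-4,1,W); sL=18/5, sR=2; mL=9/5, mR=2; mL+mR=19/5 → advance +1; mR−mL=1/5 → turn +1·90°
n=6: pose=(-5,1,S); sL=9/2, sR=45/16; mL=9/4, mR=45/16; mL+mR=81/16 → advance +1; mR−mL=9/16 → turn +1·90°
n=7: pose=(-5,0,E); sL=90/29, sR=90/13; mL=45/29, mR=90/13; mL+mR=3195/377 → advance +1; mR−mL=2025/377 → turn +1·90°

0 45/2 45/8 45/4 45/8 -1 -1 W
1 90/17 90/17 45/17 90/17 -2 -1 N
2 9 45/13 9/2 45/13 -2 0 W
3 90/29 18/5 45/29 18/5 -3 0 N
4 9/2 9/4 9/4 9/4 -3 1 W
5 18/5 2 9/5 2 -4 1 W
6 9/2 45/16 9/4 45/16 -5 1 S
7 90/29 90/13 45/29 90/13 -5 0 E
final -4 0 N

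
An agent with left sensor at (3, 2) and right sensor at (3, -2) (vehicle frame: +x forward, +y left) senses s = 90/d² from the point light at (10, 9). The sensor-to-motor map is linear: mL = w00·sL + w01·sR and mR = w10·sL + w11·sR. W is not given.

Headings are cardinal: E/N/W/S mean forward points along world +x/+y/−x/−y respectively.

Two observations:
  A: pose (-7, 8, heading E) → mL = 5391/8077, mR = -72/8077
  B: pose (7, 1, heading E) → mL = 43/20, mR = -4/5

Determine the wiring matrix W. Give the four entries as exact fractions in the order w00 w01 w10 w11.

obs A: pose=(-7,8,E) → sL=90/197, sR=18/41, mL=5391/8077, mR=-72/8077
obs B: pose=(7,1,E) → sL=5/2, sR=9/10, mL=43/20, mR=-4/5
sensor matrix S = [[90/197, 18/41], [5/2, 9/10]]; det S = -5544/8077
solve [mL_A; mL_B] = S·[w00; w01] and [mR_A; mR_B] = S·[w10; w11]:
  w00 = 1/2, w01 = 1, w10 = -1/2, w11 = 1/2

1/2 1 -1/2 1/2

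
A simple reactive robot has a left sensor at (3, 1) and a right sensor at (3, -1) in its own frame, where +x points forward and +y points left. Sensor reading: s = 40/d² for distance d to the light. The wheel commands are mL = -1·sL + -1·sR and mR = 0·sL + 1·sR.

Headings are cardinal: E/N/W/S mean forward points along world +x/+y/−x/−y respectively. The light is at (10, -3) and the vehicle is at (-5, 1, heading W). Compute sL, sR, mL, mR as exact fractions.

left sensor world pos  = (-8, 0); dL² = 333
right sensor world pos = (-8, 2); dR² = 349
sL = 40/333 = 40/333
sR = 40/349 = 40/349
mL = -1·sL + -1·sR = -27280/116217
mR = 0·sL + 1·sR = 40/349

40/333 40/349 -27280/116217 40/349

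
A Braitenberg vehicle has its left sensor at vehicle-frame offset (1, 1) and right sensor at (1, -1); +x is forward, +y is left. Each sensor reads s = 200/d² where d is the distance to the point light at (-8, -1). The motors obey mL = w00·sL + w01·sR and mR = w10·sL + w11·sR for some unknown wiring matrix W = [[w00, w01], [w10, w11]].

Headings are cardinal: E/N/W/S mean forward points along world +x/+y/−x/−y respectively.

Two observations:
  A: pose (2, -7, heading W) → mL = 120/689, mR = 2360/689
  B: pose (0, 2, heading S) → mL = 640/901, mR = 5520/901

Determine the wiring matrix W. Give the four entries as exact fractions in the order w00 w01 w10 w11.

-1/2 1/2 1 1

obs A: pose=(2,-7,W) → sL=20/13, sR=100/53, mL=120/689, mR=2360/689
obs B: pose=(0,2,S) → sL=40/17, sR=200/53, mL=640/901, mR=5520/901
sensor matrix S = [[20/13, 100/53], [40/17, 200/53]]; det S = 16000/11713
solve [mL_A; mL_B] = S·[w00; w01] and [mR_A; mR_B] = S·[w10; w11]:
  w00 = -1/2, w01 = 1/2, w10 = 1, w11 = 1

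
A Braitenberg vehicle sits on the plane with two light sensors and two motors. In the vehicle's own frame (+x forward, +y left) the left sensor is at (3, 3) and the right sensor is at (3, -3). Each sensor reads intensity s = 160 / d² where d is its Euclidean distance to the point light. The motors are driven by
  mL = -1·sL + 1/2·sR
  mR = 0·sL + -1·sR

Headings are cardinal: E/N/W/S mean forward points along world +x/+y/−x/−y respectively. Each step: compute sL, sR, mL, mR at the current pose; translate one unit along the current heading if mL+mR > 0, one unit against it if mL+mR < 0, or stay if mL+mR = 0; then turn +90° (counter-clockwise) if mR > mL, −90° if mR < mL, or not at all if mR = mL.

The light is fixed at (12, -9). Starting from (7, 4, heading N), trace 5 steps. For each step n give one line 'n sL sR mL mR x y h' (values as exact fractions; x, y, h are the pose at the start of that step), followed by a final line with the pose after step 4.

0 1/2 8/13 -5/26 -8/13 7 4 N
1 160/229 32/17 944/3893 -32/17 7 3 E
2 16/9 80/81 -104/81 -80/81 6 3 S
3 32/53 160/109 752/5777 -160/109 6 4 E
4 40/29 4/5 -142/145 -4/5 5 4 S
final 5 5 E

n=0: pose=(7,4,N); sL=1/2, sR=8/13; mL=-5/26, mR=-8/13; mL+mR=-21/26 → advance -1; mR−mL=-11/26 → turn -1·90°
n=1: pose=(7,3,E); sL=160/229, sR=32/17; mL=944/3893, mR=-32/17; mL+mR=-6384/3893 → advance -1; mR−mL=-8272/3893 → turn -1·90°
n=2: pose=(6,3,S); sL=16/9, sR=80/81; mL=-104/81, mR=-80/81; mL+mR=-184/81 → advance -1; mR−mL=8/27 → turn +1·90°
n=3: pose=(6,4,E); sL=32/53, sR=160/109; mL=752/5777, mR=-160/109; mL+mR=-7728/5777 → advance -1; mR−mL=-9232/5777 → turn -1·90°
n=4: pose=(5,4,S); sL=40/29, sR=4/5; mL=-142/145, mR=-4/5; mL+mR=-258/145 → advance -1; mR−mL=26/145 → turn +1·90°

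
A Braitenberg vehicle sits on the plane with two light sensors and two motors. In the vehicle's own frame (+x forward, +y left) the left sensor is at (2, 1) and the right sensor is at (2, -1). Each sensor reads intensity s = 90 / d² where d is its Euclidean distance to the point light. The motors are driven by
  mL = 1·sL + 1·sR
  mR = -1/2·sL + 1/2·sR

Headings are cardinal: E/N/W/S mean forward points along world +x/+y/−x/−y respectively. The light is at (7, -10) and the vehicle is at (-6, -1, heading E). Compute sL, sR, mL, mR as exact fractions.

left sensor world pos  = (-4, 0); dL² = 221
right sensor world pos = (-4, -2); dR² = 185
sL = 90/221 = 90/221
sR = 90/185 = 18/37
mL = 1·sL + 1·sR = 7308/8177
mR = -1/2·sL + 1/2·sR = 324/8177

90/221 18/37 7308/8177 324/8177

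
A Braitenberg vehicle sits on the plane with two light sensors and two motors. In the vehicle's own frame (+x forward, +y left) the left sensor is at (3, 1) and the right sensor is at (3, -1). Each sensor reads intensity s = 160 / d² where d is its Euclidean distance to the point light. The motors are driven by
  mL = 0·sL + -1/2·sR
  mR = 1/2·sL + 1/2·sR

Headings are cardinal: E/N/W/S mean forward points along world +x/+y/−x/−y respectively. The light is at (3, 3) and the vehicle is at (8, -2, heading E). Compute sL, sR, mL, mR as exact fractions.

left sensor world pos  = (11, -1); dL² = 80
right sensor world pos = (11, -3); dR² = 100
sL = 160/80 = 2
sR = 160/100 = 8/5
mL = 0·sL + -1/2·sR = -4/5
mR = 1/2·sL + 1/2·sR = 9/5

2 8/5 -4/5 9/5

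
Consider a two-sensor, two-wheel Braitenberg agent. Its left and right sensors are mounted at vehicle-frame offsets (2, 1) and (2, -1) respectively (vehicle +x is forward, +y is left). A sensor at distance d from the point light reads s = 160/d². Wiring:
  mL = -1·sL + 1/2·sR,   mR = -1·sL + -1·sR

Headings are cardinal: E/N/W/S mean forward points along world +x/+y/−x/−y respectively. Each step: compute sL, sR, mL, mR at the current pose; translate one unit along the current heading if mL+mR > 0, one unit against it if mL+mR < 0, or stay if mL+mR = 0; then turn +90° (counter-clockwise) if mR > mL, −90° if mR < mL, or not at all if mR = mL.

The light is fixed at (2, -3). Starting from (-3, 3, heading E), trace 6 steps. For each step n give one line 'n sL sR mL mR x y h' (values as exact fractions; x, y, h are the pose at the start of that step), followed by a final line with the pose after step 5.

0 80/29 80/17 -200/493 -3680/493 -3 3 E
1 160/41 32/13 -1424/533 -3392/533 -4 3 S
2 8/5 5/4 -39/40 -57/20 -4 4 W
3 160/117 160/97 -6160/11349 -34240/11349 -3 4 N
4 80/29 80/17 -200/493 -3680/493 -3 3 E
5 160/41 32/13 -1424/533 -3392/533 -4 3 S
final -4 4 W

n=0: pose=(-3,3,E); sL=80/29, sR=80/17; mL=-200/493, mR=-3680/493; mL+mR=-3880/493 → advance -1; mR−mL=-120/17 → turn -1·90°
n=1: pose=(-4,3,S); sL=160/41, sR=32/13; mL=-1424/533, mR=-3392/533; mL+mR=-4816/533 → advance -1; mR−mL=-48/13 → turn -1·90°
n=2: pose=(-4,4,W); sL=8/5, sR=5/4; mL=-39/40, mR=-57/20; mL+mR=-153/40 → advance -1; mR−mL=-15/8 → turn -1·90°
n=3: pose=(-3,4,N); sL=160/117, sR=160/97; mL=-6160/11349, mR=-34240/11349; mL+mR=-40400/11349 → advance -1; mR−mL=-240/97 → turn -1·90°
n=4: pose=(-3,3,E); sL=80/29, sR=80/17; mL=-200/493, mR=-3680/493; mL+mR=-3880/493 → advance -1; mR−mL=-120/17 → turn -1·90°
n=5: pose=(-4,3,S); sL=160/41, sR=32/13; mL=-1424/533, mR=-3392/533; mL+mR=-4816/533 → advance -1; mR−mL=-48/13 → turn -1·90°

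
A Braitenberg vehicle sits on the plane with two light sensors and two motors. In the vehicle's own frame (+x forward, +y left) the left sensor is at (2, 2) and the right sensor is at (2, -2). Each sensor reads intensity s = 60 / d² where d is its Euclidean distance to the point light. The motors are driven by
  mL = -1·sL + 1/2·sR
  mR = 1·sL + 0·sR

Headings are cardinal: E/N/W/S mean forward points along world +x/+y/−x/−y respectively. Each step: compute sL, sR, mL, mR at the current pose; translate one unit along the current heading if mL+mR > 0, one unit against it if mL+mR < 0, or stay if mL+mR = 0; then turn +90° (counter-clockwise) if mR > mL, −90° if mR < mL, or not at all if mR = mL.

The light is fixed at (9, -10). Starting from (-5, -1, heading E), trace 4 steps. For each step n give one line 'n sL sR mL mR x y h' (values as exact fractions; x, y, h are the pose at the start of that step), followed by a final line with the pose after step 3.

0 12/53 60/193 -726/10229 12/53 -5 -1 E
1 30/173 30/121 -1035/20933 30/173 -4 -1 N
2 60/289 20/123 -4490/35547 60/289 -4 0 W
3 15/52 3/16 -81/416 15/52 -5 0 S
final -5 -1 E

n=0: pose=(-5,-1,E); sL=12/53, sR=60/193; mL=-726/10229, mR=12/53; mL+mR=30/193 → advance +1; mR−mL=3042/10229 → turn +1·90°
n=1: pose=(-4,-1,N); sL=30/173, sR=30/121; mL=-1035/20933, mR=30/173; mL+mR=15/121 → advance +1; mR−mL=4665/20933 → turn +1·90°
n=2: pose=(-4,0,W); sL=60/289, sR=20/123; mL=-4490/35547, mR=60/289; mL+mR=10/123 → advance +1; mR−mL=11870/35547 → turn +1·90°
n=3: pose=(-5,0,S); sL=15/52, sR=3/16; mL=-81/416, mR=15/52; mL+mR=3/32 → advance +1; mR−mL=201/416 → turn +1·90°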